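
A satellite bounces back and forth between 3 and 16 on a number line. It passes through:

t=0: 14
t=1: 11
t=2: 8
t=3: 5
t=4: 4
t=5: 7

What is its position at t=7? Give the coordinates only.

13

The value travels 3 per step and bounces off the walls at 3 and 16.
  step 6: 7 → 10
  step 7: 10 → 13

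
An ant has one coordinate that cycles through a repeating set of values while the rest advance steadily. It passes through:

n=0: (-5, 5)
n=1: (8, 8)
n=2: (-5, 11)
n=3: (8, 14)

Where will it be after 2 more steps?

The first coordinate repeats the cycle [-5, 8] with period 2; step 5 mod 2 = 1, giving 8.
The second coordinate changes by +3 each step, so at step 5 it is 5 + 5·(3) = 20.

(8, 20)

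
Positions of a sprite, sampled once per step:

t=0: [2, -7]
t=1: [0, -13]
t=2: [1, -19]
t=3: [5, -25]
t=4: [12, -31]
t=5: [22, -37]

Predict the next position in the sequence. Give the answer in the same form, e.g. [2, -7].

[35, -43]

Taking differences between consecutive positions: [-2, -6], [+1, -6], [+4, -6], [+7, -6], [+10, -6]. These grow by [+3, +0] each step.
step 6: [22, -37] + [+13, -6] → [35, -43]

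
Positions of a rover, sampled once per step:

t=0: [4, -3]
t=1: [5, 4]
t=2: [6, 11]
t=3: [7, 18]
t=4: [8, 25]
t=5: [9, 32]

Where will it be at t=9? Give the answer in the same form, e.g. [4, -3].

[13, 60]

The position changes by [+1, +7] every step.
step 6: [9, 32] + [+1, +7] → [10, 39]
step 7: [10, 39] + [+1, +7] → [11, 46]
step 8: [11, 46] + [+1, +7] → [12, 53]
step 9: [12, 53] + [+1, +7] → [13, 60]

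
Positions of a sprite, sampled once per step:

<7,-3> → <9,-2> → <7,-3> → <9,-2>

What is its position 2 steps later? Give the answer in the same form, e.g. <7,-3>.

The jumps are <+2,+1>, <-2,-1>, <+2,+1> — a geometric progression with ratio -1.
step 4: <9,-2> + <-2,-1> → <7,-3>
step 5: <7,-3> + <+2,+1> → <9,-2>

<9,-2>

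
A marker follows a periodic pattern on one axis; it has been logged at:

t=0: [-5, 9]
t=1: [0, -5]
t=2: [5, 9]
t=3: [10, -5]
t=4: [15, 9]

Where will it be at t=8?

[35, 9]

The first coordinate changes by +5 each step, so at step 8 it is -5 + 8·(5) = 35.
The second coordinate repeats the cycle [9, -5] with period 2; step 8 mod 2 = 0, giving 9.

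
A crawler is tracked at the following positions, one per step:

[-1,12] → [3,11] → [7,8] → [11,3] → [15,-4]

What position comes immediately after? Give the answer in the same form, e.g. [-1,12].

Successive displacements: [+4,-1], [+4,-3], [+4,-5], [+4,-7] — each changes by [+0,-2].
step 5: [15,-4] + [+4,-9] → [19,-13]

[19,-13]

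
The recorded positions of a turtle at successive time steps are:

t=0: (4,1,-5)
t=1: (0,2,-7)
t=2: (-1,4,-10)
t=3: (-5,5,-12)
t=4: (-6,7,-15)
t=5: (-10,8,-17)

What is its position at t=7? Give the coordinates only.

(-15,11,-22)

Step-to-step displacements: (-4,+1,-2), (-1,+2,-3), (-4,+1,-2), (-1,+2,-3), (-4,+1,-2) — a repeating cycle of length 2.
step 6: apply (-1,+2,-3) → (-11,10,-20)
step 7: apply (-4,+1,-2) → (-15,11,-22)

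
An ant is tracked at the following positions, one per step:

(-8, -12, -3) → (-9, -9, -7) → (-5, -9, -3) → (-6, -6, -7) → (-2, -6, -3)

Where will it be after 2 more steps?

(1, -3, -3)

Differencing gives (-1, +3, -4), (+4, +0, +4), (-1, +3, -4), (+4, +0, +4). This is the pattern (-1, +3, -4), (+4, +0, +4) repeated.
step 5: apply (-1, +3, -4) → (-3, -3, -7)
step 6: apply (+4, +0, +4) → (1, -3, -3)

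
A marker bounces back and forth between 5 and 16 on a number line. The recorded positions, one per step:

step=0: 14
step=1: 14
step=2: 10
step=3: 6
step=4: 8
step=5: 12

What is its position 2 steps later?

12

The value reflects between 5 and 16, moving 4 per step.
  step 6: 12 → 16
  step 7: 16 → 12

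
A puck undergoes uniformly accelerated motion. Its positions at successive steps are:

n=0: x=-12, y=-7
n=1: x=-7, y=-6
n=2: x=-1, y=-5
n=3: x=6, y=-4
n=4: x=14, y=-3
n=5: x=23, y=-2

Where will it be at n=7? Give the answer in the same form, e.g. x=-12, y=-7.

x=44, y=0

Taking differences between consecutive positions: (+5, +1), (+6, +1), (+7, +1), (+8, +1), (+9, +1). These grow by (+1, +0) each step.
step 6: x=23, y=-2 + (+10, +1) → x=33, y=-1
step 7: x=33, y=-1 + (+11, +1) → x=44, y=0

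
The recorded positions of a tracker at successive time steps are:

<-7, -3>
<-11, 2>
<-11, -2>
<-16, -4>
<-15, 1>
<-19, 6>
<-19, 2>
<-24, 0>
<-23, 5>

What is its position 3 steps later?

The moves between consecutive positions are <-4, +5>, <+0, -4>, <-5, -2>, <+1, +5>, <-4, +5>, <+0, -4>, <-5, -2>, <+1, +5>; they repeat the 4-cycle [<-4, +5>, <+0, -4>, <-5, -2>, <+1, +5>].
step 9: apply <-4, +5> → <-27, 10>
step 10: apply <+0, -4> → <-27, 6>
step 11: apply <-5, -2> → <-32, 4>

<-32, 4>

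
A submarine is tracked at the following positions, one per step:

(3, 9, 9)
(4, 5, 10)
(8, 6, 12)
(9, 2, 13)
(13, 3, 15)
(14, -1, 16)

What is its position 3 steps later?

Differencing gives (+1, -4, +1), (+4, +1, +2), (+1, -4, +1), (+4, +1, +2), (+1, -4, +1). This is the pattern (+1, -4, +1), (+4, +1, +2) repeated.
step 6: apply (+4, +1, +2) → (18, 0, 18)
step 7: apply (+1, -4, +1) → (19, -4, 19)
step 8: apply (+4, +1, +2) → (23, -3, 21)

(23, -3, 21)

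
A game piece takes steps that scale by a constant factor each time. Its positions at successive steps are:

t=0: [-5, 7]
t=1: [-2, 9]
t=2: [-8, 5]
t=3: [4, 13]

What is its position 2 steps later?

Step-to-step displacements: [+3, +2], [-6, -4], [+12, +8]; each is -2× the previous.
step 4: [4, 13] + [-24, -16] → [-20, -3]
step 5: [-20, -3] + [+48, +32] → [28, 29]

[28, 29]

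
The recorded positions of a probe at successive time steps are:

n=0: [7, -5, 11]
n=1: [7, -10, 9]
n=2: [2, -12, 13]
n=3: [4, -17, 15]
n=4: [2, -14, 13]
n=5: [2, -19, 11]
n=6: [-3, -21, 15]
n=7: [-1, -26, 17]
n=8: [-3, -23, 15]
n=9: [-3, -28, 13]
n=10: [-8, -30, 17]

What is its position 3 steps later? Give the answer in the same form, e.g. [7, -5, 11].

The moves between consecutive positions are [+0, -5, -2], [-5, -2, +4], [+2, -5, +2], [-2, +3, -2], [+0, -5, -2], [-5, -2, +4], [+2, -5, +2], [-2, +3, -2], [+0, -5, -2], [-5, -2, +4]; they repeat the 4-cycle [[+0, -5, -2], [-5, -2, +4], [+2, -5, +2], [-2, +3, -2]].
step 11: apply [+2, -5, +2] → [-6, -35, 19]
step 12: apply [-2, +3, -2] → [-8, -32, 17]
step 13: apply [+0, -5, -2] → [-8, -37, 15]

[-8, -37, 15]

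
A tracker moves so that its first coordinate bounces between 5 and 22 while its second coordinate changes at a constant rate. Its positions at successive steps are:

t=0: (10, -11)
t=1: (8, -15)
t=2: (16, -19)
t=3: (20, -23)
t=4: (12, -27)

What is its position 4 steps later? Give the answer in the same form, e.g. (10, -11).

(14, -43)

The first coordinate reflects between 5 and 22, moving 8 per step.
  step 5: 12 → 6
  step 6: 6 → 14
  step 7: 14 → 22
  step 8: 22 → 14
The second coordinate changes by -4 each step: at step 8 it is -43.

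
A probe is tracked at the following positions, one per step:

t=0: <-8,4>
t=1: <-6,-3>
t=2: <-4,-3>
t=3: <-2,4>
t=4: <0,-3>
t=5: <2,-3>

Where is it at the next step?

<4,4>

The first coordinate changes by +2 each step, so at step 6 it is -8 + 6·(2) = 4.
The second coordinate repeats the cycle [4, -3, -3] with period 3; step 6 mod 3 = 0, giving 4.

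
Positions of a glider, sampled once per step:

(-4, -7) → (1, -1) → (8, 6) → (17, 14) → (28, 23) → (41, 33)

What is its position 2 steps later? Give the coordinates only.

First differences are (+5, +6), (+7, +7), (+9, +8), (+11, +9), (+13, +10); their common second difference is (+2, +1) (constant acceleration).
step 6: (41, 33) + (+15, +11) → (56, 44)
step 7: (56, 44) + (+17, +12) → (73, 56)

(73, 56)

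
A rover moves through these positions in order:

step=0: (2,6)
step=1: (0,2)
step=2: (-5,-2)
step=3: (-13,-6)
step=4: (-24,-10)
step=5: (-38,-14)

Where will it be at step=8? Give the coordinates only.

Taking differences between consecutive positions: (-2,-4), (-5,-4), (-8,-4), (-11,-4), (-14,-4). These grow by (-3,+0) each step.
step 6: (-38,-14) + (-17,-4) → (-55,-18)
step 7: (-55,-18) + (-20,-4) → (-75,-22)
step 8: (-75,-22) + (-23,-4) → (-98,-26)

(-98,-26)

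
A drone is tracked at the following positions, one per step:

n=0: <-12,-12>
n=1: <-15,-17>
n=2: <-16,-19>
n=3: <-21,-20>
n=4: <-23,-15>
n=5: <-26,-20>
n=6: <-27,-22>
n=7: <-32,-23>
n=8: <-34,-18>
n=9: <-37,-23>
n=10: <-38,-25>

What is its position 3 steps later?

The moves between consecutive positions are <-3,-5>, <-1,-2>, <-5,-1>, <-2,+5>, <-3,-5>, <-1,-2>, <-5,-1>, <-2,+5>, <-3,-5>, <-1,-2>; they repeat the 4-cycle [<-3,-5>, <-1,-2>, <-5,-1>, <-2,+5>].
step 11: apply <-5,-1> → <-43,-26>
step 12: apply <-2,+5> → <-45,-21>
step 13: apply <-3,-5> → <-48,-26>

<-48,-26>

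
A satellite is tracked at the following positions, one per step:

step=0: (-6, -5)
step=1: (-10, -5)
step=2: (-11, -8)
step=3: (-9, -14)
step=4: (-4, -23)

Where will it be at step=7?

Taking differences between consecutive positions: (-4, +0), (-1, -3), (+2, -6), (+5, -9). These grow by (+3, -3) each step.
step 5: (-4, -23) + (+8, -12) → (4, -35)
step 6: (4, -35) + (+11, -15) → (15, -50)
step 7: (15, -50) + (+14, -18) → (29, -68)

(29, -68)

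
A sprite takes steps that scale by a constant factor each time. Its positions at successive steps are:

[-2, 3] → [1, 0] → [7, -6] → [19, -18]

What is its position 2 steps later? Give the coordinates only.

Step-to-step displacements: [+3, -3], [+6, -6], [+12, -12]; each is 2× the previous.
step 4: [19, -18] + [+24, -24] → [43, -42]
step 5: [43, -42] + [+48, -48] → [91, -90]

[91, -90]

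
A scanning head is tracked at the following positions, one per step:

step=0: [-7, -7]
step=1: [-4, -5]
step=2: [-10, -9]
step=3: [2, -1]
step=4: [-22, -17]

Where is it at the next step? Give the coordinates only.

Consecutive displacements [+3, +2], [-6, -4], [+12, +8], [-24, -16] scale by a factor of -2 each step.
step 5: [-22, -17] + [+48, +32] → [26, 15]

[26, 15]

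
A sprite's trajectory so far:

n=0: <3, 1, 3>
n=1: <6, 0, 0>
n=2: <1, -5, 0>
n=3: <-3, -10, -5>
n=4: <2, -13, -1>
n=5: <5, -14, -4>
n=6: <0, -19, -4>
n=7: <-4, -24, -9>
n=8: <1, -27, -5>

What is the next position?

Step-to-step displacements: <+3, -1, -3>, <-5, -5, +0>, <-4, -5, -5>, <+5, -3, +4>, <+3, -1, -3>, <-5, -5, +0>, <-4, -5, -5>, <+5, -3, +4> — a repeating cycle of length 4.
step 9: apply <+3, -1, -3> → <4, -28, -8>

<4, -28, -8>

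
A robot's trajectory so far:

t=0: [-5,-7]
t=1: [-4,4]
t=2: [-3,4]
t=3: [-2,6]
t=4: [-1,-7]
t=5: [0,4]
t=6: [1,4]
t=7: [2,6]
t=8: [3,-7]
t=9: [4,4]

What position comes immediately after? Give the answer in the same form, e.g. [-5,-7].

[5,4]

First: linear, +1 per step → 5 at step 10.
Second: cycles through -7, 4, 4, 6 every 4 steps. Step 10 lands at position 2 of the cycle → 4.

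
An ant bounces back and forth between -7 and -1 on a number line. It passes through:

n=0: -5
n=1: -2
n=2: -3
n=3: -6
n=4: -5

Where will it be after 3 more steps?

-6

The value travels 3 per step and bounces off the walls at -7 and -1.
  step 5: -5 → -2
  step 6: -2 → -3
  step 7: -3 → -6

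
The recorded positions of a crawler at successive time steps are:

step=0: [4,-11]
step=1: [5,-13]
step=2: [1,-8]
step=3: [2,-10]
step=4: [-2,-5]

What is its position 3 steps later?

The moves between consecutive positions are [+1,-2], [-4,+5], [+1,-2], [-4,+5]; they repeat the 2-cycle [[+1,-2], [-4,+5]].
step 5: apply [+1,-2] → [-1,-7]
step 6: apply [-4,+5] → [-5,-2]
step 7: apply [+1,-2] → [-4,-4]

[-4,-4]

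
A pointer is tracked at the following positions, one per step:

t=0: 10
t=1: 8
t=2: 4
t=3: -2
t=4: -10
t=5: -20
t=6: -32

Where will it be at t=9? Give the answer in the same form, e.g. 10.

-80

First differences are -2, -4, -6, -8, -10, -12; their common second difference is -2 (constant acceleration).
step 7: -32 − 14 → -46
step 8: -46 − 16 → -62
step 9: -62 − 18 → -80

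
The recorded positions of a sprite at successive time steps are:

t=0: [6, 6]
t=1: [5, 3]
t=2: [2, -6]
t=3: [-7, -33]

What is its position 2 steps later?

[-115, -357]

The jumps are [-1, -3], [-3, -9], [-9, -27] — a geometric progression with ratio 3.
step 4: [-7, -33] + [-27, -81] → [-34, -114]
step 5: [-34, -114] + [-81, -243] → [-115, -357]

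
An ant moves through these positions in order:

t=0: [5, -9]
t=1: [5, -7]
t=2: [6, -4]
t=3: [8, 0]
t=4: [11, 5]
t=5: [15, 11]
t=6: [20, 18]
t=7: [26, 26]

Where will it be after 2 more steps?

[41, 45]

First differences are [+0, +2], [+1, +3], [+2, +4], [+3, +5], [+4, +6], [+5, +7], [+6, +8]; their common second difference is [+1, +1] (constant acceleration).
step 8: [26, 26] + [+7, +9] → [33, 35]
step 9: [33, 35] + [+8, +10] → [41, 45]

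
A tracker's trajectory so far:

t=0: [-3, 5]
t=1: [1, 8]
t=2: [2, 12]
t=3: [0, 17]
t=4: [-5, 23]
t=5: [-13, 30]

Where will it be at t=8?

First differences are [+4, +3], [+1, +4], [-2, +5], [-5, +6], [-8, +7]; their common second difference is [-3, +1] (constant acceleration).
step 6: [-13, 30] + [-11, +8] → [-24, 38]
step 7: [-24, 38] + [-14, +9] → [-38, 47]
step 8: [-38, 47] + [-17, +10] → [-55, 57]

[-55, 57]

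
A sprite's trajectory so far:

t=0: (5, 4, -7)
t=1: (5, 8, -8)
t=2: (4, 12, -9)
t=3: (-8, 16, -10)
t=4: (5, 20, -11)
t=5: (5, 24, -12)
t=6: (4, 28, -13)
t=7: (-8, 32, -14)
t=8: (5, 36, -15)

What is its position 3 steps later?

(-8, 48, -18)

First: cycles through 5, 5, 4, -8 every 4 steps. Step 11 lands at position 3 of the cycle → -8.
Second: linear, +4 per step → 48 at step 11.
Third: linear, -1 per step → -18 at step 11.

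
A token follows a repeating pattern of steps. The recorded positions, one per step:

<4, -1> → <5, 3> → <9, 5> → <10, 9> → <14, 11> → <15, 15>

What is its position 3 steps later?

<24, 23>

Step-to-step displacements: <+1, +4>, <+4, +2>, <+1, +4>, <+4, +2>, <+1, +4> — a repeating cycle of length 2.
step 6: apply <+4, +2> → <19, 17>
step 7: apply <+1, +4> → <20, 21>
step 8: apply <+4, +2> → <24, 23>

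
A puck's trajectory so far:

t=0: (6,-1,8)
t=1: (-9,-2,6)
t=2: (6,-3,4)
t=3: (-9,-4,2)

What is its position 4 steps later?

First: cycles through 6, -9 every 2 steps. Step 7 lands at position 1 of the cycle → -9.
Second: linear, -1 per step → -8 at step 7.
Third: linear, -2 per step → -6 at step 7.

(-9,-8,-6)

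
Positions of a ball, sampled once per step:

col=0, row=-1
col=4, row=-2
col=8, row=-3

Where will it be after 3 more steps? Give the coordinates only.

Each step adds (+4,-1) to the position.
step 3: col=8, row=-3 + (+4,-1) → col=12, row=-4
step 4: col=12, row=-4 + (+4,-1) → col=16, row=-5
step 5: col=16, row=-5 + (+4,-1) → col=20, row=-6

col=20, row=-6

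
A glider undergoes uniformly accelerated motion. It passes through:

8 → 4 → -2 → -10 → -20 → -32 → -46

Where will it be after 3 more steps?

-100

Successive displacements: -4, -6, -8, -10, -12, -14 — each changes by -2.
step 7: -46 − 16 → -62
step 8: -62 − 18 → -80
step 9: -80 − 20 → -100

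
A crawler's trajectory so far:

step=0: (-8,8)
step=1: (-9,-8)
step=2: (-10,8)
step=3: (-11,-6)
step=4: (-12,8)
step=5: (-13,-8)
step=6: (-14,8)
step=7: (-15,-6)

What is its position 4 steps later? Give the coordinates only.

First: linear, -1 per step → -19 at step 11.
Second: cycles through 8, -8, 8, -6 every 4 steps. Step 11 lands at position 3 of the cycle → -6.

(-19,-6)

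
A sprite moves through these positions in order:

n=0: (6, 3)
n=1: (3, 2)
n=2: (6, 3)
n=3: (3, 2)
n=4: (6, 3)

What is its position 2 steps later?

(6, 3)

The jumps are (-3, -1), (+3, +1), (-3, -1), (+3, +1) — a geometric progression with ratio -1.
step 5: (6, 3) + (-3, -1) → (3, 2)
step 6: (3, 2) + (+3, +1) → (6, 3)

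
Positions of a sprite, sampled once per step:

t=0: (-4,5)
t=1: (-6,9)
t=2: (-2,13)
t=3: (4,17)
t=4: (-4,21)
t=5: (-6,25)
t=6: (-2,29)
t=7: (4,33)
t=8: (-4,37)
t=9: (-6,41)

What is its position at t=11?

The first coordinate repeats the cycle [-4, -6, -2, 4] with period 4; step 11 mod 4 = 3, giving 4.
The second coordinate changes by +4 each step, so at step 11 it is 5 + 11·(4) = 49.

(4,49)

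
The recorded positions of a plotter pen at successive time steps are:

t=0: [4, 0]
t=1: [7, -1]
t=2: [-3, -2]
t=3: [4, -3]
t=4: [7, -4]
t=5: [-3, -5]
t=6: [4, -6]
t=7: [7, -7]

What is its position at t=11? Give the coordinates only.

[-3, -11]

The first coordinate repeats the cycle [4, 7, -3] with period 3; step 11 mod 3 = 2, giving -3.
The second coordinate changes by -1 each step, so at step 11 it is 0 + 11·(-1) = -11.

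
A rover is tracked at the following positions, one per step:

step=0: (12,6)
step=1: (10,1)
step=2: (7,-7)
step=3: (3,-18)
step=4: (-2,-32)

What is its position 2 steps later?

(-15,-69)

Taking differences between consecutive positions: (-2,-5), (-3,-8), (-4,-11), (-5,-14). These grow by (-1,-3) each step.
step 5: (-2,-32) + (-6,-17) → (-8,-49)
step 6: (-8,-49) + (-7,-20) → (-15,-69)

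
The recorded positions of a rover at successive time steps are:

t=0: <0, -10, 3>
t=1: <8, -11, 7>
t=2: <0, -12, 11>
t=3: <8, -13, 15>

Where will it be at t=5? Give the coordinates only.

First: cycles through 0, 8 every 2 steps. Step 5 lands at position 1 of the cycle → 8.
Second: linear, -1 per step → -15 at step 5.
Third: linear, +4 per step → 23 at step 5.

<8, -15, 23>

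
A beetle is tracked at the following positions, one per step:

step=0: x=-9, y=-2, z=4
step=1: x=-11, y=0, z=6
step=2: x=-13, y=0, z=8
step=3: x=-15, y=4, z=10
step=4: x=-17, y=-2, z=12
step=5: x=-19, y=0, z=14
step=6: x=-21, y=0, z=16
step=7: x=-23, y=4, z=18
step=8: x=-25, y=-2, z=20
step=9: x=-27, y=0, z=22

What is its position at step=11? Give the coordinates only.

x=-31, y=4, z=26

The x coordinate changes by -2 each step, so at step 11 it is -9 + 11·(-2) = -31.
The y coordinate repeats the cycle [-2, 0, 0, 4] with period 4; step 11 mod 4 = 3, giving 4.
The z coordinate changes by +2 each step, so at step 11 it is 4 + 11·(2) = 26.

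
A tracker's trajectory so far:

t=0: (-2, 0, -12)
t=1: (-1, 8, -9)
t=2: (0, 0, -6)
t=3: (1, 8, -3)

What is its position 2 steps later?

(3, 8, 3)

First: linear, +1 per step → 3 at step 5.
Second: cycles through 0, 8 every 2 steps. Step 5 lands at position 1 of the cycle → 8.
Third: linear, +3 per step → 3 at step 5.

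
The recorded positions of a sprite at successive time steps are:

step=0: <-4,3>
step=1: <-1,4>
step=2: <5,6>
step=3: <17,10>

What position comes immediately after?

Consecutive displacements <+3,+1>, <+6,+2>, <+12,+4> scale by a factor of 2 each step.
step 4: <17,10> + <+24,+8> → <41,18>

<41,18>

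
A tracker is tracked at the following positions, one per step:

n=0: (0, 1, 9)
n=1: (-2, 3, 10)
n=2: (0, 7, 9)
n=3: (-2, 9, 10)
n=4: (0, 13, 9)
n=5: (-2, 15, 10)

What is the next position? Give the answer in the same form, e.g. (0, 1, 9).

(0, 19, 9)

The moves between consecutive positions are (-2, +2, +1), (+2, +4, -1), (-2, +2, +1), (+2, +4, -1), (-2, +2, +1); they repeat the 2-cycle [(-2, +2, +1), (+2, +4, -1)].
step 6: apply (+2, +4, -1) → (0, 19, 9)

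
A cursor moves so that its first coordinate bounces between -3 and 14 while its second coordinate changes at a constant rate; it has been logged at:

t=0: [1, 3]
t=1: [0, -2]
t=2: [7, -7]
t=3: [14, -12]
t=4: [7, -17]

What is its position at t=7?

The first coordinate travels 7 per step and bounces off the walls at -3 and 14.
  step 5: 7 → 0
  step 6: 0 → 1
  step 7: 1 → 8
The second coordinate changes by -5 each step: at step 7 it is -32.

[8, -32]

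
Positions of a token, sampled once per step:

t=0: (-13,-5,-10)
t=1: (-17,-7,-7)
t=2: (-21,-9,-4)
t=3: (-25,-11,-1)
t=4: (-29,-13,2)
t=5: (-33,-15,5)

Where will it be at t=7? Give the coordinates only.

(-41,-19,11)

Each step adds (-4,-2,+3) to the position.
step 6: (-33,-15,5) + (-4,-2,+3) → (-37,-17,8)
step 7: (-37,-17,8) + (-4,-2,+3) → (-41,-19,11)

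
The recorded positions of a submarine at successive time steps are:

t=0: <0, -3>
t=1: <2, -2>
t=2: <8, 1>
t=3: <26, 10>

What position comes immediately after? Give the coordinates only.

The jumps are <+2, +1>, <+6, +3>, <+18, +9> — a geometric progression with ratio 3.
step 4: <26, 10> + <+54, +27> → <80, 37>

<80, 37>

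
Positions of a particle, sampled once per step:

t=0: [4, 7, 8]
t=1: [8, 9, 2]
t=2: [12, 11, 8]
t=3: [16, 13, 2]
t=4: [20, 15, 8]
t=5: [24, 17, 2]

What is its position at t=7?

[32, 21, 2]

First: linear, +4 per step → 32 at step 7.
Second: linear, +2 per step → 21 at step 7.
Third: cycles through 8, 2 every 2 steps. Step 7 lands at position 1 of the cycle → 2.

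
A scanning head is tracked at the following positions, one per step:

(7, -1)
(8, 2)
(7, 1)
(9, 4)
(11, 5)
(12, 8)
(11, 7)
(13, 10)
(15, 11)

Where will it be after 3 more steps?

(17, 16)

Differencing gives (+1, +3), (-1, -1), (+2, +3), (+2, +1), (+1, +3), (-1, -1), (+2, +3), (+2, +1). This is the pattern (+1, +3), (-1, -1), (+2, +3), (+2, +1) repeated.
step 9: apply (+1, +3) → (16, 14)
step 10: apply (-1, -1) → (15, 13)
step 11: apply (+2, +3) → (17, 16)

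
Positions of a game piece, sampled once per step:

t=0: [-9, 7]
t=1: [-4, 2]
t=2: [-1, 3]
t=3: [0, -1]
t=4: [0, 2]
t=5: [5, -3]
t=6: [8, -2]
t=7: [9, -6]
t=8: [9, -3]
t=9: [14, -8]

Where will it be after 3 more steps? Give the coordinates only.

The moves between consecutive positions are [+5, -5], [+3, +1], [+1, -4], [+0, +3], [+5, -5], [+3, +1], [+1, -4], [+0, +3], [+5, -5]; they repeat the 4-cycle [[+5, -5], [+3, +1], [+1, -4], [+0, +3]].
step 10: apply [+3, +1] → [17, -7]
step 11: apply [+1, -4] → [18, -11]
step 12: apply [+0, +3] → [18, -8]

[18, -8]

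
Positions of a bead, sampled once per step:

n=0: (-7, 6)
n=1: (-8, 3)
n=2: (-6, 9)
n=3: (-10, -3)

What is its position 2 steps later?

Consecutive displacements (-1, -3), (+2, +6), (-4, -12) scale by a factor of -2 each step.
step 4: (-10, -3) + (+8, +24) → (-2, 21)
step 5: (-2, 21) + (-16, -48) → (-18, -27)

(-18, -27)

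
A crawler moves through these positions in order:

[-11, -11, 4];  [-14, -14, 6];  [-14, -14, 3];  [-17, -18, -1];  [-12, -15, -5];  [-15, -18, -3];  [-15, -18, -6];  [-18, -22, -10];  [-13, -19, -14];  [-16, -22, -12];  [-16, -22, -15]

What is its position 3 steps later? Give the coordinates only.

The moves between consecutive positions are [-3, -3, +2], [+0, +0, -3], [-3, -4, -4], [+5, +3, -4], [-3, -3, +2], [+0, +0, -3], [-3, -4, -4], [+5, +3, -4], [-3, -3, +2], [+0, +0, -3]; they repeat the 4-cycle [[-3, -3, +2], [+0, +0, -3], [-3, -4, -4], [+5, +3, -4]].
step 11: apply [-3, -4, -4] → [-19, -26, -19]
step 12: apply [+5, +3, -4] → [-14, -23, -23]
step 13: apply [-3, -3, +2] → [-17, -26, -21]

[-17, -26, -21]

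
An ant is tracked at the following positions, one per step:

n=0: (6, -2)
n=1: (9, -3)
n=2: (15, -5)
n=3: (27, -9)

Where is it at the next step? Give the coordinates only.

(51, -17)

The jumps are (+3, -1), (+6, -2), (+12, -4) — a geometric progression with ratio 2.
step 4: (27, -9) + (+24, -8) → (51, -17)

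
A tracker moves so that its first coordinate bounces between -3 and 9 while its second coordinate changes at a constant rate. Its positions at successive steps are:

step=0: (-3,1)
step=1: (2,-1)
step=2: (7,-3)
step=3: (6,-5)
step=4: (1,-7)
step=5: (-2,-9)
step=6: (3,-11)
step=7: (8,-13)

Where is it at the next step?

(5,-15)

The first coordinate travels 5 per step and bounces off the walls at -3 and 9.
  step 8: 8 → 5
The second coordinate changes by -2 each step: at step 8 it is -15.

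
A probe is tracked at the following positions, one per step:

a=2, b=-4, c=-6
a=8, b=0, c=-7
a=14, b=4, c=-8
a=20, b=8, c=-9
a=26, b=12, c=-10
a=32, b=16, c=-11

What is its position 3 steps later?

a=50, b=28, c=-14

Constant displacement of (+6,+4,-1) per step.
step 6: a=32, b=16, c=-11 + (+6,+4,-1) → a=38, b=20, c=-12
step 7: a=38, b=20, c=-12 + (+6,+4,-1) → a=44, b=24, c=-13
step 8: a=44, b=24, c=-13 + (+6,+4,-1) → a=50, b=28, c=-14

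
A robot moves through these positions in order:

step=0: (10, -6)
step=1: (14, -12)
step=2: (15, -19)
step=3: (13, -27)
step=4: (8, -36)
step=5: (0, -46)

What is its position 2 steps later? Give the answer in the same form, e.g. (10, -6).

(-25, -69)

Successive displacements: (+4, -6), (+1, -7), (-2, -8), (-5, -9), (-8, -10) — each changes by (-3, -1).
step 6: (0, -46) + (-11, -11) → (-11, -57)
step 7: (-11, -57) + (-14, -12) → (-25, -69)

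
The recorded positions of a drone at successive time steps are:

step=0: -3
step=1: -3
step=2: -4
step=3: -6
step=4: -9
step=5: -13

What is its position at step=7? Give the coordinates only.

First differences are +0, -1, -2, -3, -4; their common second difference is -1 (constant acceleration).
step 6: -13 − 5 → -18
step 7: -18 − 6 → -24

-24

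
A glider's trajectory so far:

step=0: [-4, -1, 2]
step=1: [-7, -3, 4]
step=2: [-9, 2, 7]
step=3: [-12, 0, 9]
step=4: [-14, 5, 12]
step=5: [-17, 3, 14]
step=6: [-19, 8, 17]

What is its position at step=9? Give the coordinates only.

Differencing gives [-3, -2, +2], [-2, +5, +3], [-3, -2, +2], [-2, +5, +3], [-3, -2, +2], [-2, +5, +3]. This is the pattern [-3, -2, +2], [-2, +5, +3] repeated.
step 7: apply [-3, -2, +2] → [-22, 6, 19]
step 8: apply [-2, +5, +3] → [-24, 11, 22]
step 9: apply [-3, -2, +2] → [-27, 9, 24]

[-27, 9, 24]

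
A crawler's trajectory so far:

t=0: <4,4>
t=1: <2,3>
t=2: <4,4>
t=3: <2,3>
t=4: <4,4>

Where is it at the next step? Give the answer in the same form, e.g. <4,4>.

<2,3>

Consecutive displacements <-2,-1>, <+2,+1>, <-2,-1>, <+2,+1> scale by a factor of -1 each step.
step 5: <4,4> + <-2,-1> → <2,3>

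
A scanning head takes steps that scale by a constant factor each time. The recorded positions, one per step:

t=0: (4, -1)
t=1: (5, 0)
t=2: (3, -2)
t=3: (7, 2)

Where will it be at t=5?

The jumps are (+1, +1), (-2, -2), (+4, +4) — a geometric progression with ratio -2.
step 4: (7, 2) + (-8, -8) → (-1, -6)
step 5: (-1, -6) + (+16, +16) → (15, 10)

(15, 10)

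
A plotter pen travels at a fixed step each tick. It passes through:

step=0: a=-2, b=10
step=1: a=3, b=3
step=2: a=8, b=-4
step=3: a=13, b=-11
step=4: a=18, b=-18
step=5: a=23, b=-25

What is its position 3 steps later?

The position changes by (+5, -7) every step.
step 6: a=23, b=-25 + (+5, -7) → a=28, b=-32
step 7: a=28, b=-32 + (+5, -7) → a=33, b=-39
step 8: a=33, b=-39 + (+5, -7) → a=38, b=-46

a=38, b=-46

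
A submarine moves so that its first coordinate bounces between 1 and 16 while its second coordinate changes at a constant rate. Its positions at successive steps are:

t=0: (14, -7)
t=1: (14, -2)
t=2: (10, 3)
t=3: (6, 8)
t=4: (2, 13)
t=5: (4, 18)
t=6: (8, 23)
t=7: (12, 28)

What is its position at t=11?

(4, 48)

The first coordinate travels 4 per step and bounces off the walls at 1 and 16.
  step 8: 12 → 16
  step 9: 16 → 12
  step 10: 12 → 8
  step 11: 8 → 4
The second coordinate changes by +5 each step: at step 11 it is 48.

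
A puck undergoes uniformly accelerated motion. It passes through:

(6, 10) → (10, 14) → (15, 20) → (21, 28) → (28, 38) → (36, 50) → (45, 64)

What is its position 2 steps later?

(66, 98)

First differences are (+4, +4), (+5, +6), (+6, +8), (+7, +10), (+8, +12), (+9, +14); their common second difference is (+1, +2) (constant acceleration).
step 7: (45, 64) + (+10, +16) → (55, 80)
step 8: (55, 80) + (+11, +18) → (66, 98)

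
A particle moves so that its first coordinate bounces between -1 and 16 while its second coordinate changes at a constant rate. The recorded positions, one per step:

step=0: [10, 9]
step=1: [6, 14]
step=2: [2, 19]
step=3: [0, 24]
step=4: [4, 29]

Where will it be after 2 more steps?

The first coordinate reflects between -1 and 16, moving 4 per step.
  step 5: 4 → 8
  step 6: 8 → 12
The second coordinate changes by +5 each step: at step 6 it is 39.

[12, 39]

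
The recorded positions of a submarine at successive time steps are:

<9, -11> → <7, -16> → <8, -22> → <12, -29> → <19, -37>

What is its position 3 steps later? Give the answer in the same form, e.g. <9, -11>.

<58, -67>

Successive displacements: <-2, -5>, <+1, -6>, <+4, -7>, <+7, -8> — each changes by <+3, -1>.
step 5: <19, -37> + <+10, -9> → <29, -46>
step 6: <29, -46> + <+13, -10> → <42, -56>
step 7: <42, -56> + <+16, -11> → <58, -67>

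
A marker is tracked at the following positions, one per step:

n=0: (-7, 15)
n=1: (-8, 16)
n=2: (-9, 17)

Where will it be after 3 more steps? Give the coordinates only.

Each step adds (-1, +1) to the position.
step 3: (-9, 17) + (-1, +1) → (-10, 18)
step 4: (-10, 18) + (-1, +1) → (-11, 19)
step 5: (-11, 19) + (-1, +1) → (-12, 20)

(-12, 20)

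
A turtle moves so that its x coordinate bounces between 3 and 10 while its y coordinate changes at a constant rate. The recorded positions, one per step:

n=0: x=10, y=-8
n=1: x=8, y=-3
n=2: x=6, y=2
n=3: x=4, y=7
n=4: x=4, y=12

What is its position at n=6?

x=8, y=22

The x coordinate travels 2 per step and bounces off the walls at 3 and 10.
  step 5: 4 → 6
  step 6: 6 → 8
The y coordinate changes by +5 each step: at step 6 it is 22.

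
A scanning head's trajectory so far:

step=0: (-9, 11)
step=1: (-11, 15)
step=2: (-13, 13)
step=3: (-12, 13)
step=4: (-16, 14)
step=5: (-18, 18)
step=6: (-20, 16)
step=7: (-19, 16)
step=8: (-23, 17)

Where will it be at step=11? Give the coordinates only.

(-26, 19)

Step-to-step displacements: (-2, +4), (-2, -2), (+1, +0), (-4, +1), (-2, +4), (-2, -2), (+1, +0), (-4, +1) — a repeating cycle of length 4.
step 9: apply (-2, +4) → (-25, 21)
step 10: apply (-2, -2) → (-27, 19)
step 11: apply (+1, +0) → (-26, 19)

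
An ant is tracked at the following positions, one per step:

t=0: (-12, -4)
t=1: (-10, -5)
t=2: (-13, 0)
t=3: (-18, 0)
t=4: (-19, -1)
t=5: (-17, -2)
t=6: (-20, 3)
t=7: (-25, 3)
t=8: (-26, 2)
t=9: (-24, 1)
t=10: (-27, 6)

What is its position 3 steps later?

Step-to-step displacements: (+2, -1), (-3, +5), (-5, +0), (-1, -1), (+2, -1), (-3, +5), (-5, +0), (-1, -1), (+2, -1), (-3, +5) — a repeating cycle of length 4.
step 11: apply (-5, +0) → (-32, 6)
step 12: apply (-1, -1) → (-33, 5)
step 13: apply (+2, -1) → (-31, 4)

(-31, 4)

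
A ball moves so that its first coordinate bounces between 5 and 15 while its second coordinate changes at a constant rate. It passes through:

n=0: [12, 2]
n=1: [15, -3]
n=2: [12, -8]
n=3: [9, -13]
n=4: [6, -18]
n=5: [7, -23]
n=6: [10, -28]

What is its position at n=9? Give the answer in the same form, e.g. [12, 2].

[11, -43]

The first coordinate reflects between 5 and 15, moving 3 per step.
  step 7: 10 → 13
  step 8: 13 → 14
  step 9: 14 → 11
The second coordinate changes by -5 each step: at step 9 it is -43.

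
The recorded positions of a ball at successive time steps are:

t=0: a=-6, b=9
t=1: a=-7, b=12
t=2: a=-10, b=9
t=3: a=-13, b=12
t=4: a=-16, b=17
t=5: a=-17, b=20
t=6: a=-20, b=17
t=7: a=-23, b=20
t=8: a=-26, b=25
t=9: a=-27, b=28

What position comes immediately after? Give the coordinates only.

Step-to-step displacements: (-1, +3), (-3, -3), (-3, +3), (-3, +5), (-1, +3), (-3, -3), (-3, +3), (-3, +5), (-1, +3) — a repeating cycle of length 4.
step 10: apply (-3, -3) → a=-30, b=25

a=-30, b=25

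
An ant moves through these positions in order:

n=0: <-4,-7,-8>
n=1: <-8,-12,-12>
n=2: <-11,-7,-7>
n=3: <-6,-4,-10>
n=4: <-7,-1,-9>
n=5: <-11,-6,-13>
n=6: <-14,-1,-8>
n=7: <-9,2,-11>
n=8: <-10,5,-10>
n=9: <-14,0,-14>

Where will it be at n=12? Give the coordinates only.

Differencing gives <-4,-5,-4>, <-3,+5,+5>, <+5,+3,-3>, <-1,+3,+1>, <-4,-5,-4>, <-3,+5,+5>, <+5,+3,-3>, <-1,+3,+1>, <-4,-5,-4>. This is the pattern <-4,-5,-4>, <-3,+5,+5>, <+5,+3,-3>, <-1,+3,+1> repeated.
step 10: apply <-3,+5,+5> → <-17,5,-9>
step 11: apply <+5,+3,-3> → <-12,8,-12>
step 12: apply <-1,+3,+1> → <-13,11,-11>

<-13,11,-11>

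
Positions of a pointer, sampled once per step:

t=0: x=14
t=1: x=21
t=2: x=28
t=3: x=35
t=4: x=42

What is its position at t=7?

Each step adds +7 to the position.
step 5: 42 + 7 → x=49
step 6: 49 + 7 → x=56
step 7: 56 + 7 → x=63

x=63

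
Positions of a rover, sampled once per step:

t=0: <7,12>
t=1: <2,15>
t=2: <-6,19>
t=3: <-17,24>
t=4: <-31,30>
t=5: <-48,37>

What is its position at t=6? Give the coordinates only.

First differences are <-5,+3>, <-8,+4>, <-11,+5>, <-14,+6>, <-17,+7>; their common second difference is <-3,+1> (constant acceleration).
step 6: <-48,37> + <-20,+8> → <-68,45>

<-68,45>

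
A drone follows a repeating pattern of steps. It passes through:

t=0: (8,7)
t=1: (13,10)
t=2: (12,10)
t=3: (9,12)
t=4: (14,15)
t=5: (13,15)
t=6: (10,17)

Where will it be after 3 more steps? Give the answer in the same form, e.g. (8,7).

(11,22)

Step-to-step displacements: (+5,+3), (-1,+0), (-3,+2), (+5,+3), (-1,+0), (-3,+2) — a repeating cycle of length 3.
step 7: apply (+5,+3) → (15,20)
step 8: apply (-1,+0) → (14,20)
step 9: apply (-3,+2) → (11,22)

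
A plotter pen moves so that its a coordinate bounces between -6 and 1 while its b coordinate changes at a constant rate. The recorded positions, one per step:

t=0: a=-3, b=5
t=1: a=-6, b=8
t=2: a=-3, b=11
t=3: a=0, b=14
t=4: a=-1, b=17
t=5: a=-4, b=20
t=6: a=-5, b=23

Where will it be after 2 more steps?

The a coordinate travels 3 per step and bounces off the walls at -6 and 1.
  step 7: -5 → -2
  step 8: -2 → 1
The b coordinate changes by +3 each step: at step 8 it is 29.

a=1, b=29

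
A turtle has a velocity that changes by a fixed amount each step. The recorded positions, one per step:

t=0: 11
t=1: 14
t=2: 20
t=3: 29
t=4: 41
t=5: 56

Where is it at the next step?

74

Taking differences between consecutive positions: +3, +6, +9, +12, +15. These grow by +3 each step.
step 6: 56 + 18 → 74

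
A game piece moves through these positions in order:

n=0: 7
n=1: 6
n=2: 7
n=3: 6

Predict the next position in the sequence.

Step-to-step displacements: -1, +1, -1; each is -1× the previous.
step 4: 6 + 1 → 7

7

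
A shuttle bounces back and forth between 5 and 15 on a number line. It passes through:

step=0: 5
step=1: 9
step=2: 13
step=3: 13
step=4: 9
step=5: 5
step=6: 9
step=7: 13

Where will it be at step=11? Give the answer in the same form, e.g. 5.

9

The value reflects between 5 and 15, moving 4 per step.
  step 8: 13 → 13
  step 9: 13 → 9
  step 10: 9 → 5
  step 11: 5 → 9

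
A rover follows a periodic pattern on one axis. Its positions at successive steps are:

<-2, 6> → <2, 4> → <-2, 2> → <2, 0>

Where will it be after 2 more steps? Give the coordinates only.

First: cycles through -2, 2 every 2 steps. Step 5 lands at position 1 of the cycle → 2.
Second: linear, -2 per step → -4 at step 5.

<2, -4>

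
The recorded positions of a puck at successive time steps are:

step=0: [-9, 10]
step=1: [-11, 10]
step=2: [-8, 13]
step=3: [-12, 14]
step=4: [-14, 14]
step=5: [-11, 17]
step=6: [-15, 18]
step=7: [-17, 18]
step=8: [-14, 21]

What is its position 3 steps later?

The moves between consecutive positions are [-2, +0], [+3, +3], [-4, +1], [-2, +0], [+3, +3], [-4, +1], [-2, +0], [+3, +3]; they repeat the 3-cycle [[-2, +0], [+3, +3], [-4, +1]].
step 9: apply [-4, +1] → [-18, 22]
step 10: apply [-2, +0] → [-20, 22]
step 11: apply [+3, +3] → [-17, 25]

[-17, 25]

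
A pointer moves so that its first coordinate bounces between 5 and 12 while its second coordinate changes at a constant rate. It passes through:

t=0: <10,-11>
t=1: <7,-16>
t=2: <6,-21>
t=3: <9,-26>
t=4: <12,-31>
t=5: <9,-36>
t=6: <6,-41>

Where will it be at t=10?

The first coordinate travels 3 per step and bounces off the walls at 5 and 12.
  step 7: 6 → 7
  step 8: 7 → 10
  step 9: 10 → 11
  step 10: 11 → 8
The second coordinate changes by -5 each step: at step 10 it is -61.

<8,-61>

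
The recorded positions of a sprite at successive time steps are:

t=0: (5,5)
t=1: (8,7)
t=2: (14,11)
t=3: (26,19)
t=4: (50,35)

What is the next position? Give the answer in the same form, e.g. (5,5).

(98,67)

Step-to-step displacements: (+3,+2), (+6,+4), (+12,+8), (+24,+16); each is 2× the previous.
step 5: (50,35) + (+48,+32) → (98,67)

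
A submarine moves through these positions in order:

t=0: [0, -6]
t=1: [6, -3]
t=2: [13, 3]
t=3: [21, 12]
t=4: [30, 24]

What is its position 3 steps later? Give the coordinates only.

[63, 78]

Taking differences between consecutive positions: [+6, +3], [+7, +6], [+8, +9], [+9, +12]. These grow by [+1, +3] each step.
step 5: [30, 24] + [+10, +15] → [40, 39]
step 6: [40, 39] + [+11, +18] → [51, 57]
step 7: [51, 57] + [+12, +21] → [63, 78]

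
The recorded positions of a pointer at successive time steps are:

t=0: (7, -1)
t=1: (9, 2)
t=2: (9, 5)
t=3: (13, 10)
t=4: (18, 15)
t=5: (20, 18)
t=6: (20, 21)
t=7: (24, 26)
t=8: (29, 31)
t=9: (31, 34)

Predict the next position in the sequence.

The moves between consecutive positions are (+2, +3), (+0, +3), (+4, +5), (+5, +5), (+2, +3), (+0, +3), (+4, +5), (+5, +5), (+2, +3); they repeat the 4-cycle [(+2, +3), (+0, +3), (+4, +5), (+5, +5)].
step 10: apply (+0, +3) → (31, 37)

(31, 37)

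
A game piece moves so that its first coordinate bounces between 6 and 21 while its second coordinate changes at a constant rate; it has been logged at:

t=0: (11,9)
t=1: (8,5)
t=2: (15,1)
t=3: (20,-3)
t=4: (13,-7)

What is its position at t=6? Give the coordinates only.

The first coordinate reflects between 6 and 21, moving 7 per step.
  step 5: 13 → 6
  step 6: 6 → 13
The second coordinate changes by -4 each step: at step 6 it is -15.

(13,-15)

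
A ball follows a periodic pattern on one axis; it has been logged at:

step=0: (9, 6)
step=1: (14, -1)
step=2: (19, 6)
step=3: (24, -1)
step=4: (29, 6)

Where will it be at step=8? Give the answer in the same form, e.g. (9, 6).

First: linear, +5 per step → 49 at step 8.
Second: cycles through 6, -1 every 2 steps. Step 8 lands at position 0 of the cycle → 6.

(49, 6)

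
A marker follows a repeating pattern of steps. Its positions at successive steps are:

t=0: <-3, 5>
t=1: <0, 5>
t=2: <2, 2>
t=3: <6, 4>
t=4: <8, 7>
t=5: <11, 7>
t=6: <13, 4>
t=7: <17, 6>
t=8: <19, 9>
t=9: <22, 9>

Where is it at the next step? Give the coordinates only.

<24, 6>

Step-to-step displacements: <+3, +0>, <+2, -3>, <+4, +2>, <+2, +3>, <+3, +0>, <+2, -3>, <+4, +2>, <+2, +3>, <+3, +0> — a repeating cycle of length 4.
step 10: apply <+2, -3> → <24, 6>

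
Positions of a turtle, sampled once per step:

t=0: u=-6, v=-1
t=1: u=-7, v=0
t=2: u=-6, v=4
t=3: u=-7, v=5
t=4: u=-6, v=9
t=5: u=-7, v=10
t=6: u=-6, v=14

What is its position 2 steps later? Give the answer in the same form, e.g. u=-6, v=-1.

Differencing gives (-1, +1), (+1, +4), (-1, +1), (+1, +4), (-1, +1), (+1, +4). This is the pattern (-1, +1), (+1, +4) repeated.
step 7: apply (-1, +1) → u=-7, v=15
step 8: apply (+1, +4) → u=-6, v=19

u=-6, v=19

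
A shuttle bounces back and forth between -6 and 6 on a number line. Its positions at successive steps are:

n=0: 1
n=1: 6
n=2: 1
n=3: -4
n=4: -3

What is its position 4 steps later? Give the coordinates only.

-5

The value travels 5 per step and bounces off the walls at -6 and 6.
  step 5: -3 → 2
  step 6: 2 → 5
  step 7: 5 → 0
  step 8: 0 → -5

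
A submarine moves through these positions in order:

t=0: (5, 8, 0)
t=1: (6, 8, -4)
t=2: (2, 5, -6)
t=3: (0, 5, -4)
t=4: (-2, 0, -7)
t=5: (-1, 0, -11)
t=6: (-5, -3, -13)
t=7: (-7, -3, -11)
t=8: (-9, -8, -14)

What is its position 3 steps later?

(-14, -11, -18)

Step-to-step displacements: (+1, +0, -4), (-4, -3, -2), (-2, +0, +2), (-2, -5, -3), (+1, +0, -4), (-4, -3, -2), (-2, +0, +2), (-2, -5, -3) — a repeating cycle of length 4.
step 9: apply (+1, +0, -4) → (-8, -8, -18)
step 10: apply (-4, -3, -2) → (-12, -11, -20)
step 11: apply (-2, +0, +2) → (-14, -11, -18)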